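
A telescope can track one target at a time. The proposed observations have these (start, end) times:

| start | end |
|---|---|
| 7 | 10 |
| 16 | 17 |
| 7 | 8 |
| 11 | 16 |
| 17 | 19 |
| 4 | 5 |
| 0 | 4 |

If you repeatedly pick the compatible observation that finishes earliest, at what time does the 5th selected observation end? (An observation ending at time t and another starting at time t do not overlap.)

17

Sorted by end: (0,4)  (4,5)  (7,8)  (7,10)  (11,16)  (16,17)  (17,19)
take (0,4); take (4,5); take (7,8); skip (7,10); take (11,16); take (16,17); take (17,19).
Selected: (0,4) (4,5) (7,8) (11,16) (16,17) (17,19)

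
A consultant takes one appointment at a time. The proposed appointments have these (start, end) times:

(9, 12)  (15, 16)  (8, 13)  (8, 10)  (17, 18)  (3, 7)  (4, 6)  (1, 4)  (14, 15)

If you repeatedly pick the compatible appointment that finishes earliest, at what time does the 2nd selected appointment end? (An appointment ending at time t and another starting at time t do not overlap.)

Sort by end time and greedily take each interval whose start is ≥ the last chosen end.
Sorted by end: (1,4)  (4,6)  (3,7)  (8,10)  (9,12)  (8,13)  (14,15)  (15,16)  (17,18)
take (1,4); take (4,6); take (8,10); take (14,15); take (15,16); take (17,18).
Selected: (1,4) (4,6) (8,10) (14,15) (15,16) (17,18)

6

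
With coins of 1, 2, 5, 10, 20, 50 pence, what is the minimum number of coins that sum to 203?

Use the largest denomination that fits, subtract, and repeat.
203 = 4×50 + 1×2 + 1×1
Total coins = 4 + 1 + 1 = 6

6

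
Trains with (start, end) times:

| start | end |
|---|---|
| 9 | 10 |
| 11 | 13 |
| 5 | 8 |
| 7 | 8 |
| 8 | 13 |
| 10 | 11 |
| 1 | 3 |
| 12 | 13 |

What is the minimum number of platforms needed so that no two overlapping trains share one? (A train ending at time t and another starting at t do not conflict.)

Count concurrent intervals with a sweep; the peak is the room count.
starts: [1, 5, 7, 8, 9, 10, 11, 12]
ends:   [3, 8, 8, 10, 11, 13, 13, 13]
s1→1 e3→0 s5→1 s7→2 e8→1 e8→0 s8→1 s9→2 e10→1 s10→2 e11→1 s11→2 s12→3  — peak 3.

3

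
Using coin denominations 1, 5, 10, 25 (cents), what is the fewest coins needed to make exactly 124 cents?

10

Greedy: take as many of the largest coin as possible, then repeat with the remainder.
124 = 4×25 + 2×10 + 4×1
Total coins = 4 + 2 + 4 = 10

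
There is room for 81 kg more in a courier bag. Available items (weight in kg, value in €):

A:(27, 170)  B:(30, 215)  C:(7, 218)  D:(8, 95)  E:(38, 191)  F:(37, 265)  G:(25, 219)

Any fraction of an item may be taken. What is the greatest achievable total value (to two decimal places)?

825.78

Ratios (sorted): C 31.14, D 11.88, G 8.76, B 7.17, F 7.16, A 6.30, E 5.03
take C (7 @ 218); take D (8 @ 95); take G (25 @ 219); take B (30 @ 215); take 11/37 of F → 78.78. Capacity used 81/81.
Total value = 825.78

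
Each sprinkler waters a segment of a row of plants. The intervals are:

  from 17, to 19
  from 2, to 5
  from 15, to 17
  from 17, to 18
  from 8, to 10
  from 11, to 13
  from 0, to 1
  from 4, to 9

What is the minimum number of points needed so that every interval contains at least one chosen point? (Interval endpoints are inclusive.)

Process intervals by earliest right end; each time one isn't hit yet, stab at its right endpoint.
Sorted: [0,1] [2,5] [4,9] [8,10] [11,13] [15,17] [17,18] [17,19]
{[0,1]} hit by 1; {[2,5],[4,9]} hit by 5; {[8,10]} hit by 10; {[11,13]} hit by 13; {[15,17],[17,18],[17,19]} hit by 17.
Points: 1, 5, 10, 13, 17 (5 total).

5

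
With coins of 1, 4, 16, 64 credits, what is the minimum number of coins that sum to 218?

218 = 3×64 + 1×16 + 2×4 + 2×1
Total coins = 3 + 1 + 2 + 2 = 8

8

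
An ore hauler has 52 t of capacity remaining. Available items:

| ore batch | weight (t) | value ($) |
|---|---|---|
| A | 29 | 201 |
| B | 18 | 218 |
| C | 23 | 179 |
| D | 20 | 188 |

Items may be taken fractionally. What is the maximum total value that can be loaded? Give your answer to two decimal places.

514.96

Greedy by value/weight ratio, highest first.
Ratios (sorted): B 12.11, D 9.40, C 7.78, A 6.93
take B (18 @ 218); take D (20 @ 188); take 14/23 of C → 108.96. Capacity used 52/52.
Total value = 514.96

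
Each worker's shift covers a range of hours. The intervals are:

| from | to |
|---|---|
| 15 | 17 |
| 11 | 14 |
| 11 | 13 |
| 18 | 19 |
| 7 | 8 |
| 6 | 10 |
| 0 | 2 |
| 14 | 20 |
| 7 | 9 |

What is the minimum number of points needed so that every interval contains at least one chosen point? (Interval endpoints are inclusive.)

Sort by right endpoint; whenever an interval is uncovered, place a point at its right end.
By right end: [0,2]  [7,8]  [7,9]  [6,10]  [11,13]  [11,14]  [15,17]  [18,19]  [14,20]
[0,2] uncovered → point at 2; [7,8] uncovered → point at 8; [11,13] uncovered → point at 13; [15,17] uncovered → point at 17; [18,19] uncovered → point at 19.
Points: 2, 8, 13, 17, 19 (5 total).

5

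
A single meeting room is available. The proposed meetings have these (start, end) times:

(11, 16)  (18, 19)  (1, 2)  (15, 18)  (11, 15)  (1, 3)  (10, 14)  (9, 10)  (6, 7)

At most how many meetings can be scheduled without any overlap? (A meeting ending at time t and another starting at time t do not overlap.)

6

Order by finish time; keep every interval that doesn't clash with the previous kept one.
By end time: (1,2), (1,3), (6,7), (9,10), (10,14), (11,15), (11,16), (15,18), (18,19).
Pick (1,2); next start ≥ 2 → (6,7); next start ≥ 7 → (9,10); next start ≥ 10 → (10,14); next start ≥ 14 → (15,18); next start ≥ 18 → (18,19).
Selected 6 meetings.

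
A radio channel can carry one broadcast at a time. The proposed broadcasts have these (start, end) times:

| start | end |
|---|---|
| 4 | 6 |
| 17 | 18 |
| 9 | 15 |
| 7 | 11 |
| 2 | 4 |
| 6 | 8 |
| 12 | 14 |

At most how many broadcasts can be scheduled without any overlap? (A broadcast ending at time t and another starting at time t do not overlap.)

5

Sorted by end: (2,4)  (4,6)  (6,8)  (7,11)  (12,14)  (9,15)  (17,18)
take (2,4); take (4,6); take (6,8); skip (7,11); take (12,14); take (17,18).
Selected 5 broadcasts.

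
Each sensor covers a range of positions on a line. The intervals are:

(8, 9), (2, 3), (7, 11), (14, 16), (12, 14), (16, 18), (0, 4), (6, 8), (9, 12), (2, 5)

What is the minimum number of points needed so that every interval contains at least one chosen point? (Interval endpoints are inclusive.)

By right end: [2,3]  [0,4]  [2,5]  [6,8]  [8,9]  [7,11]  [9,12]  [12,14]  [14,16]  [16,18]
[2,3] uncovered → point at 3; [6,8] uncovered → point at 8; [9,12] uncovered → point at 12; [14,16] uncovered → point at 16.
Points: 3, 8, 12, 16 (4 total).

4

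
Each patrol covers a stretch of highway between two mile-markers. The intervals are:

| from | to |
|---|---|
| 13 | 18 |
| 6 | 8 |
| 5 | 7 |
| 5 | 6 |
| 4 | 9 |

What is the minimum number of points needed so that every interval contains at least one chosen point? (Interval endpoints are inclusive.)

By right end: [5,6]  [5,7]  [6,8]  [4,9]  [13,18]
[5,6] uncovered → point at 6; [13,18] uncovered → point at 18.
Points: 6, 18 (2 total).

2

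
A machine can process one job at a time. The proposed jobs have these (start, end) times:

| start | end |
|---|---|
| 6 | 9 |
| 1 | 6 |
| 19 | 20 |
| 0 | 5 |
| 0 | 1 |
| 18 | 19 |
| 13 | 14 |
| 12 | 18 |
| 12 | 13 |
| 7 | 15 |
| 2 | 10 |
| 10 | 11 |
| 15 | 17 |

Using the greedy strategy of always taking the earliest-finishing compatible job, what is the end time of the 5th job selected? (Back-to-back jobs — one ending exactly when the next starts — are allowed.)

13

Sorted by end: (0,1)  (0,5)  (1,6)  (6,9)  (2,10)  (10,11)  (12,13)  (13,14)  (7,15)  (15,17)  (12,18)  (18,19)  (19,20)
take (0,1); skip (0,5); take (1,6); take (6,9); take (10,11); take (12,13); take (13,14); take (15,17); take (18,19); take (19,20).
Selected: (0,1) (1,6) (6,9) (10,11) (12,13) (13,14) (15,17) (18,19) (19,20)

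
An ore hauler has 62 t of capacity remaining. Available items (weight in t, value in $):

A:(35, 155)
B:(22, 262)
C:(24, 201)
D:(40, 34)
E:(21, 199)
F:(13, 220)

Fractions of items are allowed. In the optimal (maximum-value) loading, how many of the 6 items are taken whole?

Greedy by value/weight ratio, highest first.
Order: F (220/13=16.92) > B (262/22=11.91) > E (199/21=9.48) > C (201/24=8.38) > A (155/35=4.43) > D (34/40=0.85)
Fill: take F (13 @ 220) → take B (22 @ 262) → take E (21 @ 199) → take 6/24 of C → 50.25; 62/62 used.
3 item(s) taken whole; one partial (take 6/24 of C).

3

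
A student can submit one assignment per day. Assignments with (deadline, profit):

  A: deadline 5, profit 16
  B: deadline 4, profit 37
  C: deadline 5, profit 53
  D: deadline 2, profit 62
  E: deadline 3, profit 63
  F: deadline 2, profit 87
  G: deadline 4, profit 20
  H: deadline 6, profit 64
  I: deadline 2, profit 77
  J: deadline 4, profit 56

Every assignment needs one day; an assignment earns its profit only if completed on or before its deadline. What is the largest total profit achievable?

Take jobs in profit order; each goes to the latest open slot no later than its deadline.
Profit order: F=87 I=77 H=64 E=63 D=62 J=56 C=53 B=37 G=20 A=16
Assign: F→slot 2, I→slot 1, H→slot 6, E→slot 3, D skipped, J→slot 4, C→slot 5, B skipped, G skipped, A skipped.
Slots: [1:I] [2:F] [3:E] [4:J] [5:C] [6:H]
Profit = 77 + 87 + 63 + 56 + 53 + 64 = 400

400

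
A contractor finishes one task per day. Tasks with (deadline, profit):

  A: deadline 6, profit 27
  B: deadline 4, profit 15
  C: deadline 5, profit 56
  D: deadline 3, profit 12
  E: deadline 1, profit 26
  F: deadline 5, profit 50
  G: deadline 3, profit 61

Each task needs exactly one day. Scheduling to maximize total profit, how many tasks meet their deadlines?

6

By profit: G(d3,61), C(d5,56), F(d5,50), A(d6,27), E(d1,26), B(d4,15), D(d3,12)
G→slot 3; C→slot 5; F→slot 4; A→slot 6; E→slot 1; B→slot 2; D skipped.
6 of 7 scheduled.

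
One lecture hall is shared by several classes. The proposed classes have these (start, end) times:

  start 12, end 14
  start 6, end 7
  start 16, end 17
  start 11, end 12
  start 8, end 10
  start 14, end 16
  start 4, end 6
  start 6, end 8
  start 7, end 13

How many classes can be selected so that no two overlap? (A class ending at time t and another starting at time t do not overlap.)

7

Sort by end time and greedily take each interval whose start is ≥ the last chosen end.
By end time: (4,6), (6,7), (6,8), (8,10), (11,12), (7,13), (12,14), (14,16), (16,17).
Pick (4,6); next start ≥ 6 → (6,7); next start ≥ 7 → (8,10); next start ≥ 10 → (11,12); next start ≥ 12 → (12,14); next start ≥ 14 → (14,16); next start ≥ 16 → (16,17).
Selected 7 classes.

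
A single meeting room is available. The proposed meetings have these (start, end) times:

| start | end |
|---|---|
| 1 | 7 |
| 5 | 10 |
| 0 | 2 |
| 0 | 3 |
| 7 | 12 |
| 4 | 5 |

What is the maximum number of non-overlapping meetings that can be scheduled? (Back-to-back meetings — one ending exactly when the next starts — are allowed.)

Sort by end time and greedily take each interval whose start is ≥ the last chosen end.
Sorted by end: (0,2)  (0,3)  (4,5)  (1,7)  (5,10)  (7,12)
take (0,2); take (4,5); take (5,10).
Selected 3 meetings.

3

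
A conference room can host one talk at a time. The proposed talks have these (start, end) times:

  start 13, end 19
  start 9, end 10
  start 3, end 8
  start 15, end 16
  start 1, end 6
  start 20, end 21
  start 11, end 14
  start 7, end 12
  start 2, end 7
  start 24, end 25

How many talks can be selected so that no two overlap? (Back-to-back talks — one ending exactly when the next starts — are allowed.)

Order by finish time; keep every interval that doesn't clash with the previous kept one.
Sorted by end: (1,6)  (2,7)  (3,8)  (9,10)  (7,12)  (11,14)  (15,16)  (13,19)  (20,21)  (24,25)
take (1,6); skip (3,8); take (9,10); take (11,14); take (15,16); take (20,21); take (24,25).
Selected 6 talks.

6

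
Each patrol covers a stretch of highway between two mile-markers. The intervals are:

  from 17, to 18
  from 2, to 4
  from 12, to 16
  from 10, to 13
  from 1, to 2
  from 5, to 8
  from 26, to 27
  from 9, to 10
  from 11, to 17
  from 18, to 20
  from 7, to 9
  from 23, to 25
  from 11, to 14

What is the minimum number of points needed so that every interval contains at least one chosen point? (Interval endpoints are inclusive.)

7

By right end: [1,2]  [2,4]  [5,8]  [7,9]  [9,10]  [10,13]  [11,14]  [12,16]  [11,17]  [17,18]  [18,20]  [23,25]  [26,27]
[1,2] uncovered → point at 2; [5,8] uncovered → point at 8; [9,10] uncovered → point at 10; [11,14] uncovered → point at 14; [17,18] uncovered → point at 18; [23,25] uncovered → point at 25; [26,27] uncovered → point at 27.
Points: 2, 8, 10, 14, 18, 25, 27 (7 total).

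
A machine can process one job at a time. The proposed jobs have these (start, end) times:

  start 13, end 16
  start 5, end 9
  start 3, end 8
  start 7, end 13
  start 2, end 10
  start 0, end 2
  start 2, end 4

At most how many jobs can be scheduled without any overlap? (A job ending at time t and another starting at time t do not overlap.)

4

Order by finish time; keep every interval that doesn't clash with the previous kept one.
By end time: (0,2), (2,4), (3,8), (5,9), (2,10), (7,13), (13,16).
Pick (0,2); next start ≥ 2 → (2,4); next start ≥ 4 → (5,9); next start ≥ 9 → (13,16).
Selected 4 jobs.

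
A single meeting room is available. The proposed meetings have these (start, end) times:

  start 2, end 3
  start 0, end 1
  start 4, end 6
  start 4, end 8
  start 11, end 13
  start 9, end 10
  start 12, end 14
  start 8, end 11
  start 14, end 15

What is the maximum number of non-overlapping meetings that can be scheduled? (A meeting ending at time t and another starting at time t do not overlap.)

6

Greedy by earliest finish: after sorting by end time, pick each interval compatible with the last pick.
Sorted by end: (0,1)  (2,3)  (4,6)  (4,8)  (9,10)  (8,11)  (11,13)  (12,14)  (14,15)
take (0,1); take (2,3); take (4,6); skip (4,8); take (9,10); skip (8,11); take (11,13); skip (12,14); take (14,15).
Selected 6 meetings.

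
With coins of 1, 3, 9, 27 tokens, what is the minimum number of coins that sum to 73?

5

73 = 2×27 + 2×9 + 1×1
Total coins = 2 + 2 + 1 = 5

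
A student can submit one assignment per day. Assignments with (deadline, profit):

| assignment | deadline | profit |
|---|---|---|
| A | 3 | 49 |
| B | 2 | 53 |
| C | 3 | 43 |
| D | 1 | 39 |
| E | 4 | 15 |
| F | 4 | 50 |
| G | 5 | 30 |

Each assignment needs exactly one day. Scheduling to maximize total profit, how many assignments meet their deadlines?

5

By profit: B(d2,53), F(d4,50), A(d3,49), C(d3,43), D(d1,39), G(d5,30), E(d4,15)
B→slot 2; F→slot 4; A→slot 3; C→slot 1; D skipped; G→slot 5; E skipped.
5 of 7 scheduled.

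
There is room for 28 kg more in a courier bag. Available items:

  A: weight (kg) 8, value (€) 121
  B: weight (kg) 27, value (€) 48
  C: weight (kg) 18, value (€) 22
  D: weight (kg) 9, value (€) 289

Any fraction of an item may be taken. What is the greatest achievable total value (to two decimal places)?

429.56

Sort by value per unit weight and fill in that order.
Order: D (289/9=32.11) > A (121/8=15.12) > B (48/27=1.78) > C (22/18=1.22)
Fill: take D (9 @ 289) → take A (8 @ 121) → take 11/27 of B → 19.56; 28/28 used.
Total value = 429.56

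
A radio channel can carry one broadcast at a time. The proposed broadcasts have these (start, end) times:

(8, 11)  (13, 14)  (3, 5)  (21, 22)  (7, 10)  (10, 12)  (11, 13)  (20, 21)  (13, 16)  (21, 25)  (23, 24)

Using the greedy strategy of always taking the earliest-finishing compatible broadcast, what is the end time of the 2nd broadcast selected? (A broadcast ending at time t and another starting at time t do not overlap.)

By end time: (3,5), (7,10), (8,11), (10,12), (11,13), (13,14), (13,16), (20,21), (21,22), (23,24), (21,25).
Pick (3,5); next start ≥ 5 → (7,10); next start ≥ 10 → (10,12); next start ≥ 12 → (13,14); next start ≥ 14 → (20,21); next start ≥ 21 → (21,22); next start ≥ 22 → (23,24).
Selected: (3,5) (7,10) (10,12) (13,14) (20,21) (21,22) (23,24)

10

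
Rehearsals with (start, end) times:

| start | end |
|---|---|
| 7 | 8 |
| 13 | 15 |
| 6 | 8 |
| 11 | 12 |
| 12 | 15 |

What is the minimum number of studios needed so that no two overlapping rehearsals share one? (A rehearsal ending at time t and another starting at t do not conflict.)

2

Count concurrent intervals with a sweep; the peak is the room count.
Events (time:±→running): 6:+→1 7:+→2 … peak 2.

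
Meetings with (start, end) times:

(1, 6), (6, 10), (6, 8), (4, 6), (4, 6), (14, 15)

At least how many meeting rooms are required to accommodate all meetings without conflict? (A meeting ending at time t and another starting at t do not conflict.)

starts: [1, 4, 4, 6, 6, 14]
ends:   [6, 6, 6, 8, 10, 15]
s1→1 s4→2 s4→3  — peak 3.

3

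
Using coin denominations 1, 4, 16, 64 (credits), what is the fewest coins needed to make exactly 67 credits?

Use the largest denomination that fits, subtract, and repeat.
67 = 1×64 + 3×1
Total coins = 1 + 3 = 4

4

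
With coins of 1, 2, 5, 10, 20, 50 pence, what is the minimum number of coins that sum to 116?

Use the largest denomination that fits, subtract, and repeat.
116 = 2×50 + 1×10 + 1×5 + 1×1
Total coins = 2 + 1 + 1 + 1 = 5

5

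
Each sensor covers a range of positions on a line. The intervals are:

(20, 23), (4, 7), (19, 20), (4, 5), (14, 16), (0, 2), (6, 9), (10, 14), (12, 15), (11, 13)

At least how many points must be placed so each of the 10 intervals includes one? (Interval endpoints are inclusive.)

Process intervals by earliest right end; each time one isn't hit yet, stab at its right endpoint.
Sorted: [0,2] [4,5] [4,7] [6,9] [11,13] [10,14] [12,15] [14,16] [19,20] [20,23]
{[0,2]} hit by 2; {[4,5],[4,7]} hit by 5; {[6,9]} hit by 9; {[11,13],[10,14],[12,15]} hit by 13; {[14,16]} hit by 16; {[19,20],[20,23]} hit by 20.
Points: 2, 5, 9, 13, 16, 20 (6 total).

6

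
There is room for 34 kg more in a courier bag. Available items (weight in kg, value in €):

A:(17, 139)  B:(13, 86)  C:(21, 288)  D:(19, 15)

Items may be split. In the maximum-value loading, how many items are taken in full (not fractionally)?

1

Greedy by value/weight ratio, highest first.
Order: C (288/21=13.71) > A (139/17=8.18) > B (86/13=6.62) > D (15/19=0.79)
Fill: take C (21 @ 288) → take 13/17 of A → 106.29; 34/34 used.
1 item(s) taken whole; one partial (take 13/17 of A).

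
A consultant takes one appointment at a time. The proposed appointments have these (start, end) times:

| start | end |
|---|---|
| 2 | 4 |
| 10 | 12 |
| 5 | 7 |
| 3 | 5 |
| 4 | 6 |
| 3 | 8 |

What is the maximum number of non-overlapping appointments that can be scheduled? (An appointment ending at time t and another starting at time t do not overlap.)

By end time: (2,4), (3,5), (4,6), (5,7), (3,8), (10,12).
Pick (2,4); next start ≥ 4 → (4,6); next start ≥ 6 → (10,12).
Selected 3 appointments.

3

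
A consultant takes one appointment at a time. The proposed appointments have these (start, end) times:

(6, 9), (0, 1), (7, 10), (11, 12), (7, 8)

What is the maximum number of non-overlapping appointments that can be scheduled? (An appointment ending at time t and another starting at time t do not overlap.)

Sort by end time and greedily take each interval whose start is ≥ the last chosen end.
Sorted by end: (0,1)  (7,8)  (6,9)  (7,10)  (11,12)
take (0,1); take (7,8); skip (6,9); take (11,12).
Selected 3 appointments.

3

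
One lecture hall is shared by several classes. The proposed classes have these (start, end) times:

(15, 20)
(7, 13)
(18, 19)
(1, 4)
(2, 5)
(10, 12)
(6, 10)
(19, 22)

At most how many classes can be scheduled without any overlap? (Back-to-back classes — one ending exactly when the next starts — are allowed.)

Order by finish time; keep every interval that doesn't clash with the previous kept one.
By end time: (1,4), (2,5), (6,10), (10,12), (7,13), (18,19), (15,20), (19,22).
Pick (1,4); next start ≥ 4 → (6,10); next start ≥ 10 → (10,12); next start ≥ 12 → (18,19); next start ≥ 19 → (19,22).
Selected 5 classes.

5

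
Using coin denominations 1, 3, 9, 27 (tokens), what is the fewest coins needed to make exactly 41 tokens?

5

41 − 1×27→14 − 1×9→5 − 1×3→2 − 2×1→0
Total coins = 1 + 1 + 1 + 2 = 5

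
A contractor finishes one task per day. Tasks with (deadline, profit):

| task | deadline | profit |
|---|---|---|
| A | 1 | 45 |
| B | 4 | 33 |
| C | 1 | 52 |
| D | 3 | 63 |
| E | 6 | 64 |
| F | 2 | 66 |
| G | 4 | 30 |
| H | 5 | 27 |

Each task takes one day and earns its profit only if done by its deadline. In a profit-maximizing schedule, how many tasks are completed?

Take jobs in profit order; each goes to the latest open slot no later than its deadline.
By profit: F(d2,66), E(d6,64), D(d3,63), C(d1,52), A(d1,45), B(d4,33), G(d4,30), H(d5,27)
F→slot 2; E→slot 6; D→slot 3; C→slot 1; A skipped; B→slot 4; G skipped; H→slot 5.
6 of 8 scheduled.

6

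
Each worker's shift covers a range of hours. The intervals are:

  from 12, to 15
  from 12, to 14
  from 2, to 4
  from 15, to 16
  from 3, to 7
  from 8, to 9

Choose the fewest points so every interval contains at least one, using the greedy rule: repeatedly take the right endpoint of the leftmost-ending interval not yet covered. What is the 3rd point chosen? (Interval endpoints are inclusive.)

Sort by right endpoint; whenever an interval is uncovered, place a point at its right end.
By right end: [2,4]  [3,7]  [8,9]  [12,14]  [12,15]  [15,16]
[2,4] uncovered → point at 4; [8,9] uncovered → point at 9; [12,14] uncovered → point at 14; [15,16] uncovered → point at 16.
Points: 4, 9, 14, 16 (4 total).

14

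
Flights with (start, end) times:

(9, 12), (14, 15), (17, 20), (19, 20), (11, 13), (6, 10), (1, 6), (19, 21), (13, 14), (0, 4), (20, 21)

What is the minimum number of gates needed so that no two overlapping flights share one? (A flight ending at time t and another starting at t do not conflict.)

Events (time:±→running): 0:+→1 1:+→2 4:-→1 6:-→0 6:+→1 9:+→2 10:-→1 11:+→2 12:-→1 13:-→0 13:+→1 14:-→0 14:+→1 15:-→0 17:+→1 19:+→2 19:+→3 … peak 3.

3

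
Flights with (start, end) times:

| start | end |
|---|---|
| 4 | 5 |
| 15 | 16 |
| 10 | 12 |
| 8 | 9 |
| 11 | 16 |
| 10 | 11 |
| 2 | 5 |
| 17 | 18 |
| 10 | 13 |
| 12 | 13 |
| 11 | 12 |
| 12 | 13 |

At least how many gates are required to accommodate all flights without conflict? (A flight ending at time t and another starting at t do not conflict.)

4

The answer is the maximum number of intervals overlapping at any instant.
Events (time:±→running): 2:+→1 4:+→2 5:-→1 5:-→0 8:+→1 9:-→0 10:+→1 10:+→2 10:+→3 11:-→2 11:+→3 11:+→4 … peak 4.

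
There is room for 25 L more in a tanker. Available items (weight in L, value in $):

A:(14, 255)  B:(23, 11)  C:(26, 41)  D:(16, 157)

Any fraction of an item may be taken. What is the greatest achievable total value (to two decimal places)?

362.94

Greedy by value/weight ratio, highest first.
Order: A (255/14=18.21) > D (157/16=9.81) > C (41/26=1.58) > B (11/23=0.48)
Fill: take A (14 @ 255) → take 11/16 of D → 107.94; 25/25 used.
Total value = 362.94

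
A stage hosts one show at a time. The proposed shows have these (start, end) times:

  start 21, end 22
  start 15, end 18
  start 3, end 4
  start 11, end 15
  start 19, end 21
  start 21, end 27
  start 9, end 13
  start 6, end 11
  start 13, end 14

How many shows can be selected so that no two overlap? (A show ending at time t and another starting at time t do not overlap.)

Sorted by end: (3,4)  (6,11)  (9,13)  (13,14)  (11,15)  (15,18)  (19,21)  (21,22)  (21,27)
take (3,4); take (6,11); skip (9,13); take (13,14); take (15,18); take (19,21); take (21,22).
Selected 6 shows.

6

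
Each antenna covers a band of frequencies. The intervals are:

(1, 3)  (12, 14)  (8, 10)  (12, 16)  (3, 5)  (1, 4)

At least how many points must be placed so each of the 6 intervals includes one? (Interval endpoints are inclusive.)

3

Sort by right endpoint; whenever an interval is uncovered, place a point at its right end.
By right end: [1,3]  [1,4]  [3,5]  [8,10]  [12,14]  [12,16]
[1,3] uncovered → point at 3; [8,10] uncovered → point at 10; [12,14] uncovered → point at 14.
Points: 3, 10, 14 (3 total).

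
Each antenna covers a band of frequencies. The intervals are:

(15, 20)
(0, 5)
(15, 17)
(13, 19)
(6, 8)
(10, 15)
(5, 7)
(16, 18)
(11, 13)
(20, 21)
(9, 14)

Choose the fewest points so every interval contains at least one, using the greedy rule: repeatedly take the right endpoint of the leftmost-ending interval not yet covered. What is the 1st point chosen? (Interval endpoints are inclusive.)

Process intervals by earliest right end; each time one isn't hit yet, stab at its right endpoint.
Sorted: [0,5] [5,7] [6,8] [11,13] [9,14] [10,15] [15,17] [16,18] [13,19] [15,20] [20,21]
{[0,5],[5,7]} hit by 5; {[6,8]} hit by 8; {[11,13],[9,14],[10,15]} hit by 13; {[15,17],[16,18],[13,19],[15,20]} hit by 17; {[20,21]} hit by 21.
Points: 5, 8, 13, 17, 21 (5 total).

5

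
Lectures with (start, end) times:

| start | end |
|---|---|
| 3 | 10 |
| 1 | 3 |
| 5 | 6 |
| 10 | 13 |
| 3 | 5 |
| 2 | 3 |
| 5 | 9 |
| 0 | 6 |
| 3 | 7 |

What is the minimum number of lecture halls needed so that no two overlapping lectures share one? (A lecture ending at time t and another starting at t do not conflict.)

The answer is the maximum number of intervals overlapping at any instant.
starts: [0, 1, 2, 3, 3, 3, 5, 5, 10]
ends:   [3, 3, 5, 6, 6, 7, 9, 10, 13]
s0→1 s1→2 s2→3 e3→2 e3→1 s3→2 s3→3 s3→4 e5→3 s5→4 s5→5  — peak 5.

5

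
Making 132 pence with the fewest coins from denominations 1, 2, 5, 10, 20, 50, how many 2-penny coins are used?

132 − 2×50→32 − 1×20→12 − 1×10→2 − 1×2→0
Count of 2: 1

1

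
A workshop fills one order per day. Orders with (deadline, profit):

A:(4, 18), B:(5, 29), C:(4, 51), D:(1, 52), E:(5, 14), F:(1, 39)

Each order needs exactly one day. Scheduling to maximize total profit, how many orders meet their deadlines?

5

Take jobs in profit order; each goes to the latest open slot no later than its deadline.
By profit: D(d1,52), C(d4,51), F(d1,39), B(d5,29), A(d4,18), E(d5,14)
D→slot 1; C→slot 4; F skipped; B→slot 5; A→slot 3; E→slot 2.
5 of 6 scheduled.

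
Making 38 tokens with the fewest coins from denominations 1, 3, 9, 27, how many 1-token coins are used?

38 − 1×27→11 − 1×9→2 − 2×1→0
Count of 1: 2

2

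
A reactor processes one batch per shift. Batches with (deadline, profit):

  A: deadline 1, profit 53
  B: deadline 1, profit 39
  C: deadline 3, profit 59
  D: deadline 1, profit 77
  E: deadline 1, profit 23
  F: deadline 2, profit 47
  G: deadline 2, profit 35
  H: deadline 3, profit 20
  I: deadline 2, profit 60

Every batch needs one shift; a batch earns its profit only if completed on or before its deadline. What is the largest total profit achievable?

196

Sort by profit descending; place each in the latest free slot ≤ its deadline.
By profit: D(d1,77), I(d2,60), C(d3,59), A(d1,53), F(d2,47), B(d1,39), G(d2,35), E(d1,23), H(d3,20)
D→slot 1; I→slot 2; C→slot 3; A skipped; F skipped; B skipped; G skipped; E skipped; H skipped.
Profit = 77 + 60 + 59 = 196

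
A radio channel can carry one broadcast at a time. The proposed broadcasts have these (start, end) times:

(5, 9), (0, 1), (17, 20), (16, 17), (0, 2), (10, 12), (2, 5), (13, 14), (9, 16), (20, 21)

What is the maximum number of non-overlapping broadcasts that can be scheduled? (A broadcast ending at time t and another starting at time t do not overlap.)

Sorted by end: (0,1)  (0,2)  (2,5)  (5,9)  (10,12)  (13,14)  (9,16)  (16,17)  (17,20)  (20,21)
take (0,1); skip (0,2); take (2,5); take (5,9); take (10,12); take (13,14); take (16,17); take (17,20); take (20,21).
Selected 8 broadcasts.

8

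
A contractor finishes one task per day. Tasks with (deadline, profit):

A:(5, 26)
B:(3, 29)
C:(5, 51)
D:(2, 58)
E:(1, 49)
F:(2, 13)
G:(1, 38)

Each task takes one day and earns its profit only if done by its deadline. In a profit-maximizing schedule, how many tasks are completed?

5

Sort by profit descending; place each in the latest free slot ≤ its deadline.
By profit: D(d2,58), C(d5,51), E(d1,49), G(d1,38), B(d3,29), A(d5,26), F(d2,13)
D→slot 2; C→slot 5; E→slot 1; G skipped; B→slot 3; A→slot 4; F skipped.
5 of 7 scheduled.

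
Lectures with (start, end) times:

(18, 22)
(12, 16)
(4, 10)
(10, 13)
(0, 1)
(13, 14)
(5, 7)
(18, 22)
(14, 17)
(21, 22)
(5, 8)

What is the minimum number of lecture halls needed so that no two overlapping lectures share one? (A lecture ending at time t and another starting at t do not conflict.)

3

starts: [0, 4, 5, 5, 10, 12, 13, 14, 18, 18, 21]
ends:   [1, 7, 8, 10, 13, 14, 16, 17, 22, 22, 22]
s0→1 e1→0 s4→1 s5→2 s5→3  — peak 3.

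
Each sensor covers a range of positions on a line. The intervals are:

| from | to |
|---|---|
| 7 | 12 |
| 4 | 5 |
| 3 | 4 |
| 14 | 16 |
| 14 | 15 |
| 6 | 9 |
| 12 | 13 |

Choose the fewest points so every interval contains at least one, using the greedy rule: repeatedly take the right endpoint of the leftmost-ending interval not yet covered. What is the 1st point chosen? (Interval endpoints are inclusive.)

4

Sort by right endpoint; whenever an interval is uncovered, place a point at its right end.
By right end: [3,4]  [4,5]  [6,9]  [7,12]  [12,13]  [14,15]  [14,16]
[3,4] uncovered → point at 4; [6,9] uncovered → point at 9; [12,13] uncovered → point at 13; [14,15] uncovered → point at 15.
Points: 4, 9, 13, 15 (4 total).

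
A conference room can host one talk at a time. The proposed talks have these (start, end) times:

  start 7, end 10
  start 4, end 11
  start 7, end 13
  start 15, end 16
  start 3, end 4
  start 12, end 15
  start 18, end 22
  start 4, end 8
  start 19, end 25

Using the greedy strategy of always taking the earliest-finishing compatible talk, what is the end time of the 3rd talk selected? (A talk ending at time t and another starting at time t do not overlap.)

Sort by end time and greedily take each interval whose start is ≥ the last chosen end.
By end time: (3,4), (4,8), (7,10), (4,11), (7,13), (12,15), (15,16), (18,22), (19,25).
Pick (3,4); next start ≥ 4 → (4,8); next start ≥ 8 → (12,15); next start ≥ 15 → (15,16); next start ≥ 16 → (18,22).
Selected: (3,4) (4,8) (12,15) (15,16) (18,22)

15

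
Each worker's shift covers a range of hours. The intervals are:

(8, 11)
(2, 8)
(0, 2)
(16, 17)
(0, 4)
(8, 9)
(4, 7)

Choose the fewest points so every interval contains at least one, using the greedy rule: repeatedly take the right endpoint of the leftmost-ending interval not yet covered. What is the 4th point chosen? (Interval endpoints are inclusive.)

By right end: [0,2]  [0,4]  [4,7]  [2,8]  [8,9]  [8,11]  [16,17]
[0,2] uncovered → point at 2; [4,7] uncovered → point at 7; [8,9] uncovered → point at 9; [16,17] uncovered → point at 17.
Points: 2, 7, 9, 17 (4 total).

17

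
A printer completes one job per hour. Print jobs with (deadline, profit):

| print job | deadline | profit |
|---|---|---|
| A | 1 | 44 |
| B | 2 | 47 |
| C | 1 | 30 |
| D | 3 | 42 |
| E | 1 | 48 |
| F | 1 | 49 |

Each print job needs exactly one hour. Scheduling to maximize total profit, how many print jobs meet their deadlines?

3

Take jobs in profit order; each goes to the latest open slot no later than its deadline.
Profit order: F=49 E=48 B=47 A=44 D=42 C=30
Assign: F→slot 1, E skipped, B→slot 2, A skipped, D→slot 3, C skipped.
Slots: [1:F] [2:B] [3:D]
3 of 6 scheduled.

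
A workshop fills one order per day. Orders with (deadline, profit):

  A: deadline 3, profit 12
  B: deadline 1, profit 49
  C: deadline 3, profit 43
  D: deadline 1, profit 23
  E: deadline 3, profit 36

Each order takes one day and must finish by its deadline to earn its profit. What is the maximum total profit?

Take jobs in profit order; each goes to the latest open slot no later than its deadline.
By profit: B(d1,49), C(d3,43), E(d3,36), D(d1,23), A(d3,12)
B→slot 1; C→slot 3; E→slot 2; D skipped; A skipped.
Profit = 49 + 36 + 43 = 128

128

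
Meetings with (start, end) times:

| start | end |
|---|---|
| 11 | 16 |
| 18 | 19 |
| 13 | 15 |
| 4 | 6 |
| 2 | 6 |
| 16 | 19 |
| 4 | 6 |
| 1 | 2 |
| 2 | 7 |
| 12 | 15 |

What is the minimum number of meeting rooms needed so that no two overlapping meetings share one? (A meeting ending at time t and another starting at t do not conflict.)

Count concurrent intervals with a sweep; the peak is the room count.
Events (time:±→running): 1:+→1 2:-→0 2:+→1 2:+→2 4:+→3 4:+→4 … peak 4.

4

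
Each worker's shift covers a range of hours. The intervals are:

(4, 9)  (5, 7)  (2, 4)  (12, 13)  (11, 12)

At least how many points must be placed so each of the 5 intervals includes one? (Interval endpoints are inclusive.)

3

Sorted: [2,4] [5,7] [4,9] [11,12] [12,13]
{[2,4]} hit by 4; {[5,7],[4,9]} hit by 7; {[11,12],[12,13]} hit by 12.
Points: 4, 7, 12 (3 total).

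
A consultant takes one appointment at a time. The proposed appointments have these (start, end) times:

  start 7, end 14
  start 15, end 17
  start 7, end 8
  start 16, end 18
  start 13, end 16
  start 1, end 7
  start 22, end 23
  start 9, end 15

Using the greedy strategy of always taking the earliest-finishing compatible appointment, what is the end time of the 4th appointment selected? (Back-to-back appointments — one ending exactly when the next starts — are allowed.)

17

Sorted by end: (1,7)  (7,8)  (7,14)  (9,15)  (13,16)  (15,17)  (16,18)  (22,23)
take (1,7); take (7,8); skip (7,14); take (9,15); take (15,17); take (22,23).
Selected: (1,7) (7,8) (9,15) (15,17) (22,23)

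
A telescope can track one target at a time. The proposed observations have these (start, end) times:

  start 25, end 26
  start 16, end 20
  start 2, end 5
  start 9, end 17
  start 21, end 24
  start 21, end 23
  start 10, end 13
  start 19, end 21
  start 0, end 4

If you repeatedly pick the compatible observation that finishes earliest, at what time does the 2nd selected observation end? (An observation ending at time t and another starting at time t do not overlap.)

Order by finish time; keep every interval that doesn't clash with the previous kept one.
By end time: (0,4), (2,5), (10,13), (9,17), (16,20), (19,21), (21,23), (21,24), (25,26).
Pick (0,4); next start ≥ 4 → (10,13); next start ≥ 13 → (16,20); next start ≥ 20 → (21,23); next start ≥ 23 → (25,26).
Selected: (0,4) (10,13) (16,20) (21,23) (25,26)

13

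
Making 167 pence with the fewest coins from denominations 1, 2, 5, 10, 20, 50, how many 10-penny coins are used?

Use the largest denomination that fits, subtract, and repeat.
167 − 3×50→17 − 1×10→7 − 1×5→2 − 1×2→0
Count of 10: 1

1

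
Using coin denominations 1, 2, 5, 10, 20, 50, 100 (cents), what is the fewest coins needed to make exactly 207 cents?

Greedy: take as many of the largest coin as possible, then repeat with the remainder.
207 − 2×100→7 − 1×5→2 − 1×2→0
Total coins = 2 + 1 + 1 = 4

4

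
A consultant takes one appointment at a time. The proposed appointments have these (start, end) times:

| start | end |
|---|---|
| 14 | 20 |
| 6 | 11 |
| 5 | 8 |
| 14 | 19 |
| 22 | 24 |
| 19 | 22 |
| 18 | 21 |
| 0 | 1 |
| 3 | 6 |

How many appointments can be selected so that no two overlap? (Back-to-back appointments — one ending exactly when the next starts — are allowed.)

Sorted by end: (0,1)  (3,6)  (5,8)  (6,11)  (14,19)  (14,20)  (18,21)  (19,22)  (22,24)
take (0,1); take (3,6); take (6,11); take (14,19); take (19,22); take (22,24).
Selected 6 appointments.

6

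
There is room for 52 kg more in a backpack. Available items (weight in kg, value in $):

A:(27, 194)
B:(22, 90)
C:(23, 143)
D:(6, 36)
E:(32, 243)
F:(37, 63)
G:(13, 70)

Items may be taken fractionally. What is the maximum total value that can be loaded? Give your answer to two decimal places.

Greedy by value/weight ratio, highest first.
Ratios (sorted): E 7.59, A 7.19, C 6.22, D 6.00, G 5.38, B 4.09, F 1.70
take E (32 @ 243); take 20/27 of A → 143.70. Capacity used 52/52.
Total value = 386.70

386.70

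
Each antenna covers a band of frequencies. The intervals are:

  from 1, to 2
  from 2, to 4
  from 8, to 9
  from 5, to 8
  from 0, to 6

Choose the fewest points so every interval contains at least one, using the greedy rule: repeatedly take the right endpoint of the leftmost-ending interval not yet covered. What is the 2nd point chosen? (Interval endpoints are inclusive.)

8

Process intervals by earliest right end; each time one isn't hit yet, stab at its right endpoint.
By right end: [1,2]  [2,4]  [0,6]  [5,8]  [8,9]
[1,2] uncovered → point at 2; [5,8] uncovered → point at 8.
Points: 2, 8 (2 total).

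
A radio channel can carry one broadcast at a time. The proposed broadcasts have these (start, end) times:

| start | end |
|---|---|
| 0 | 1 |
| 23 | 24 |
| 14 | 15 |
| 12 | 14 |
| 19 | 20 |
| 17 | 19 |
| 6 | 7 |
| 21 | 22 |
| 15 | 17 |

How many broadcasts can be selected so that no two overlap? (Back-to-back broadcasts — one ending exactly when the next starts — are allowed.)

Greedy by earliest finish: after sorting by end time, pick each interval compatible with the last pick.
Sorted by end: (0,1)  (6,7)  (12,14)  (14,15)  (15,17)  (17,19)  (19,20)  (21,22)  (23,24)
take (0,1); take (6,7); take (12,14); take (14,15); take (15,17); take (17,19); take (19,20); take (21,22); take (23,24).
Selected 9 broadcasts.

9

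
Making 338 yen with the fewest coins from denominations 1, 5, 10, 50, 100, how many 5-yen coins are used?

1

338 = 3×100 + 3×10 + 1×5 + 3×1
Count of 5: 1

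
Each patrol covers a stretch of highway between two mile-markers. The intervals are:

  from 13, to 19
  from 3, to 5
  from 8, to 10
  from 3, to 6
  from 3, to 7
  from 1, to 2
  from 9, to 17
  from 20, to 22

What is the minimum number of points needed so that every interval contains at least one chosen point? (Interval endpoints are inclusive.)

5

Process intervals by earliest right end; each time one isn't hit yet, stab at its right endpoint.
Sorted: [1,2] [3,5] [3,6] [3,7] [8,10] [9,17] [13,19] [20,22]
{[1,2]} hit by 2; {[3,5],[3,6],[3,7]} hit by 5; {[8,10],[9,17]} hit by 10; {[13,19]} hit by 19; {[20,22]} hit by 22.
Points: 2, 5, 10, 19, 22 (5 total).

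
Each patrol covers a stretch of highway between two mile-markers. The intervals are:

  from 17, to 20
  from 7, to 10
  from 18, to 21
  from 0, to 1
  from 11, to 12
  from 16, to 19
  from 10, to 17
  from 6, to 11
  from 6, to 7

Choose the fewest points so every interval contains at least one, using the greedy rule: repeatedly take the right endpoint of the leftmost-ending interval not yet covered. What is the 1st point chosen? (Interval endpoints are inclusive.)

1

Process intervals by earliest right end; each time one isn't hit yet, stab at its right endpoint.
By right end: [0,1]  [6,7]  [7,10]  [6,11]  [11,12]  [10,17]  [16,19]  [17,20]  [18,21]
[0,1] uncovered → point at 1; [6,7] uncovered → point at 7; [11,12] uncovered → point at 12; [16,19] uncovered → point at 19.
Points: 1, 7, 12, 19 (4 total).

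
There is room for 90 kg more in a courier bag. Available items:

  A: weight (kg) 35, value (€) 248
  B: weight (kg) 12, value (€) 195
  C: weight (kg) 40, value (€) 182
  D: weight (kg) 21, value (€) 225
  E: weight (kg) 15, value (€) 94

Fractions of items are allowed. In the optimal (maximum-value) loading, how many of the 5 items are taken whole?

4

Ratios (sorted): B 16.25, D 10.71, A 7.09, E 6.27, C 4.55
take B (12 @ 195); take D (21 @ 225); take A (35 @ 248); take E (15 @ 94); take 7/40 of C → 31.85. Capacity used 90/90.
4 item(s) taken whole; one partial (take 7/40 of C).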